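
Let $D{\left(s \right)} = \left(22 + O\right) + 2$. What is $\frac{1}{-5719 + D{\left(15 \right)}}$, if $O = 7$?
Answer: $- \frac{1}{5688} \approx -0.00017581$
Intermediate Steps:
$D{\left(s \right)} = 31$ ($D{\left(s \right)} = \left(22 + 7\right) + 2 = 29 + 2 = 31$)
$\frac{1}{-5719 + D{\left(15 \right)}} = \frac{1}{-5719 + 31} = \frac{1}{-5688} = - \frac{1}{5688}$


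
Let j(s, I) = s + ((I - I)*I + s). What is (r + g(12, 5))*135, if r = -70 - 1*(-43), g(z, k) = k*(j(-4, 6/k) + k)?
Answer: -5670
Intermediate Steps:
j(s, I) = 2*s (j(s, I) = s + (0*I + s) = s + (0 + s) = s + s = 2*s)
g(z, k) = k*(-8 + k) (g(z, k) = k*(2*(-4) + k) = k*(-8 + k))
r = -27 (r = -70 + 43 = -27)
(r + g(12, 5))*135 = (-27 + 5*(-8 + 5))*135 = (-27 + 5*(-3))*135 = (-27 - 15)*135 = -42*135 = -5670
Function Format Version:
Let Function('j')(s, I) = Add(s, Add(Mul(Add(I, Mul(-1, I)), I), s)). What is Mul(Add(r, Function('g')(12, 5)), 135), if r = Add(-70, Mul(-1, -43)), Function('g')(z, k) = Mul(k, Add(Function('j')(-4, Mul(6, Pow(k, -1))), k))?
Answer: -5670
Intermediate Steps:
Function('j')(s, I) = Mul(2, s) (Function('j')(s, I) = Add(s, Add(Mul(0, I), s)) = Add(s, Add(0, s)) = Add(s, s) = Mul(2, s))
Function('g')(z, k) = Mul(k, Add(-8, k)) (Function('g')(z, k) = Mul(k, Add(Mul(2, -4), k)) = Mul(k, Add(-8, k)))
r = -27 (r = Add(-70, 43) = -27)
Mul(Add(r, Function('g')(12, 5)), 135) = Mul(Add(-27, Mul(5, Add(-8, 5))), 135) = Mul(Add(-27, Mul(5, -3)), 135) = Mul(Add(-27, -15), 135) = Mul(-42, 135) = -5670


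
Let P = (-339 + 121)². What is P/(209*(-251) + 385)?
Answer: -23762/26037 ≈ -0.91262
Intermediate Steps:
P = 47524 (P = (-218)² = 47524)
P/(209*(-251) + 385) = 47524/(209*(-251) + 385) = 47524/(-52459 + 385) = 47524/(-52074) = 47524*(-1/52074) = -23762/26037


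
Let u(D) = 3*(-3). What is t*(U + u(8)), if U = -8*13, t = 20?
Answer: -2260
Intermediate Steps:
U = -104
u(D) = -9
t*(U + u(8)) = 20*(-104 - 9) = 20*(-113) = -2260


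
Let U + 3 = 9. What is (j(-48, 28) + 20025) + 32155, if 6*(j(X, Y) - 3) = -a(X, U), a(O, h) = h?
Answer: 52182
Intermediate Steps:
U = 6 (U = -3 + 9 = 6)
j(X, Y) = 2 (j(X, Y) = 3 + (-1*6)/6 = 3 + (1/6)*(-6) = 3 - 1 = 2)
(j(-48, 28) + 20025) + 32155 = (2 + 20025) + 32155 = 20027 + 32155 = 52182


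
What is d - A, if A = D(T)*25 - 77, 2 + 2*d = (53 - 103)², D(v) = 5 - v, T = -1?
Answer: 1176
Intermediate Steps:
d = 1249 (d = -1 + (53 - 103)²/2 = -1 + (½)*(-50)² = -1 + (½)*2500 = -1 + 1250 = 1249)
A = 73 (A = (5 - 1*(-1))*25 - 77 = (5 + 1)*25 - 77 = 6*25 - 77 = 150 - 77 = 73)
d - A = 1249 - 1*73 = 1249 - 73 = 1176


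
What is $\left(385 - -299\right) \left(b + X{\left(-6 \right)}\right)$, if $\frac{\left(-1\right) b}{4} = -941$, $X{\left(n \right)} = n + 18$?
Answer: $2582784$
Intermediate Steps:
$X{\left(n \right)} = 18 + n$
$b = 3764$ ($b = \left(-4\right) \left(-941\right) = 3764$)
$\left(385 - -299\right) \left(b + X{\left(-6 \right)}\right) = \left(385 - -299\right) \left(3764 + \left(18 - 6\right)\right) = \left(385 + 299\right) \left(3764 + 12\right) = 684 \cdot 3776 = 2582784$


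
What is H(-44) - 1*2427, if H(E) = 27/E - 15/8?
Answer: -213795/88 ≈ -2429.5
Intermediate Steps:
H(E) = -15/8 + 27/E (H(E) = 27/E - 15*⅛ = 27/E - 15/8 = -15/8 + 27/E)
H(-44) - 1*2427 = (-15/8 + 27/(-44)) - 1*2427 = (-15/8 + 27*(-1/44)) - 2427 = (-15/8 - 27/44) - 2427 = -219/88 - 2427 = -213795/88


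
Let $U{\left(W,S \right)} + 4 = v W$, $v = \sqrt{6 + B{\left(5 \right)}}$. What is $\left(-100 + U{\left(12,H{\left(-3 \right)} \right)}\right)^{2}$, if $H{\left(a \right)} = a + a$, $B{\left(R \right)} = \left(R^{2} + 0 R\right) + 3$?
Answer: $15712 - 2496 \sqrt{34} \approx 1157.9$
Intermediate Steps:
$B{\left(R \right)} = 3 + R^{2}$ ($B{\left(R \right)} = \left(R^{2} + 0\right) + 3 = R^{2} + 3 = 3 + R^{2}$)
$v = \sqrt{34}$ ($v = \sqrt{6 + \left(3 + 5^{2}\right)} = \sqrt{6 + \left(3 + 25\right)} = \sqrt{6 + 28} = \sqrt{34} \approx 5.8309$)
$H{\left(a \right)} = 2 a$
$U{\left(W,S \right)} = -4 + W \sqrt{34}$ ($U{\left(W,S \right)} = -4 + \sqrt{34} W = -4 + W \sqrt{34}$)
$\left(-100 + U{\left(12,H{\left(-3 \right)} \right)}\right)^{2} = \left(-100 - \left(4 - 12 \sqrt{34}\right)\right)^{2} = \left(-104 + 12 \sqrt{34}\right)^{2}$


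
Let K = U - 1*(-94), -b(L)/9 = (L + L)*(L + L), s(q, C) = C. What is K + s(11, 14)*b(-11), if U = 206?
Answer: -60684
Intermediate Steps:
b(L) = -36*L**2 (b(L) = -9*(L + L)*(L + L) = -9*2*L*2*L = -36*L**2)
K = 300 (K = 206 - 1*(-94) = 206 + 94 = 300)
K + s(11, 14)*b(-11) = 300 + 14*(-36*(-11)**2) = 300 + 14*(-36*121) = 300 + 14*(-4356) = 300 - 60984 = -60684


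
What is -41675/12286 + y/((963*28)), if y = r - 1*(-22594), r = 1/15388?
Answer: -6510161268161/2548866042576 ≈ -2.5541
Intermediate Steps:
r = 1/15388 ≈ 6.4986e-5
y = 347676473/15388 (y = 1/15388 - 1*(-22594) = 1/15388 + 22594 = 347676473/15388 ≈ 22594.)
-41675/12286 + y/((963*28)) = -41675/12286 + 347676473/(15388*((963*28))) = -41675*1/12286 + (347676473/15388)/26964 = -41675/12286 + (347676473/15388)*(1/26964) = -41675/12286 + 347676473/414922032 = -6510161268161/2548866042576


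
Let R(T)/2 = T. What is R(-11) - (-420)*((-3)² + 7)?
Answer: 6698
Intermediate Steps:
R(T) = 2*T
R(-11) - (-420)*((-3)² + 7) = 2*(-11) - (-420)*((-3)² + 7) = -22 - (-420)*(9 + 7) = -22 - (-420)*16 = -22 - 70*(-96) = -22 + 6720 = 6698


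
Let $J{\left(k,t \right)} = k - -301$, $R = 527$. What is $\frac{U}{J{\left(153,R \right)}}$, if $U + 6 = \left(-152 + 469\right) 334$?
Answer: $\frac{52936}{227} \approx 233.2$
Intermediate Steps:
$J{\left(k,t \right)} = 301 + k$ ($J{\left(k,t \right)} = k + 301 = 301 + k$)
$U = 105872$ ($U = -6 + \left(-152 + 469\right) 334 = -6 + 317 \cdot 334 = -6 + 105878 = 105872$)
$\frac{U}{J{\left(153,R \right)}} = \frac{105872}{301 + 153} = \frac{105872}{454} = 105872 \cdot \frac{1}{454} = \frac{52936}{227}$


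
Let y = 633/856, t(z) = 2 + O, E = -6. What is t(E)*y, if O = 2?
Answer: 633/214 ≈ 2.9579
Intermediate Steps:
t(z) = 4 (t(z) = 2 + 2 = 4)
y = 633/856 (y = 633*(1/856) = 633/856 ≈ 0.73949)
t(E)*y = 4*(633/856) = 633/214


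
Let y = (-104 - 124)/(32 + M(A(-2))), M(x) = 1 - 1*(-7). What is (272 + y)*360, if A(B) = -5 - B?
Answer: 95868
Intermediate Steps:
M(x) = 8 (M(x) = 1 + 7 = 8)
y = -57/10 (y = (-104 - 124)/(32 + 8) = -228/40 = -228*1/40 = -57/10 ≈ -5.7000)
(272 + y)*360 = (272 - 57/10)*360 = (2663/10)*360 = 95868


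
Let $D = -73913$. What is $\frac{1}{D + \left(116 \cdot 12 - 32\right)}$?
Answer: $- \frac{1}{72553} \approx -1.3783 \cdot 10^{-5}$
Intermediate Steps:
$\frac{1}{D + \left(116 \cdot 12 - 32\right)} = \frac{1}{-73913 + \left(116 \cdot 12 - 32\right)} = \frac{1}{-73913 + \left(1392 - 32\right)} = \frac{1}{-73913 + 1360} = \frac{1}{-72553} = - \frac{1}{72553}$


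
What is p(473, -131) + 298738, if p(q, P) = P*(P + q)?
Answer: 253936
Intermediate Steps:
p(473, -131) + 298738 = -131*(-131 + 473) + 298738 = -131*342 + 298738 = -44802 + 298738 = 253936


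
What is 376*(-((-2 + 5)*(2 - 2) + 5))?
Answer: -1880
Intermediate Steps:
376*(-((-2 + 5)*(2 - 2) + 5)) = 376*(-(3*0 + 5)) = 376*(-(0 + 5)) = 376*(-1*5) = 376*(-5) = -1880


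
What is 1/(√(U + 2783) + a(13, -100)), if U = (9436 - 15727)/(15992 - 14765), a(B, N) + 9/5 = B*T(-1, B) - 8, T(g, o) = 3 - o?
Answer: -1429455/171434059 - 125*√18587414/171434059 ≈ -0.011482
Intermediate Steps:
a(B, N) = -49/5 + B*(3 - B) (a(B, N) = -9/5 + (B*(3 - B) - 8) = -9/5 + (-8 + B*(3 - B)) = -49/5 + B*(3 - B))
U = -2097/409 (U = -6291/1227 = -6291*1/1227 = -2097/409 ≈ -5.1271)
1/(√(U + 2783) + a(13, -100)) = 1/(√(-2097/409 + 2783) + (-49/5 - 1*13² + 3*13)) = 1/(√(1136150/409) + (-49/5 - 1*169 + 39)) = 1/(5*√18587414/409 + (-49/5 - 169 + 39)) = 1/(5*√18587414/409 - 699/5) = 1/(-699/5 + 5*√18587414/409)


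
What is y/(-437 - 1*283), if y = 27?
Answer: -3/80 ≈ -0.037500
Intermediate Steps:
y/(-437 - 1*283) = 27/(-437 - 1*283) = 27/(-437 - 283) = 27/(-720) = 27*(-1/720) = -3/80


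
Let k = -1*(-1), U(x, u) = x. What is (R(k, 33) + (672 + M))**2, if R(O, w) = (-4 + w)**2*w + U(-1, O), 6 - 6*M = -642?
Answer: 814075024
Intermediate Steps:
M = 108 (M = 1 - 1/6*(-642) = 1 + 107 = 108)
k = 1
R(O, w) = -1 + w*(-4 + w)**2 (R(O, w) = (-4 + w)**2*w - 1 = w*(-4 + w)**2 - 1 = -1 + w*(-4 + w)**2)
(R(k, 33) + (672 + M))**2 = ((-1 + 33*(-4 + 33)**2) + (672 + 108))**2 = ((-1 + 33*29**2) + 780)**2 = ((-1 + 33*841) + 780)**2 = ((-1 + 27753) + 780)**2 = (27752 + 780)**2 = 28532**2 = 814075024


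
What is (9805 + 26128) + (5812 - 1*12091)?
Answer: 29654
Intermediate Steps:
(9805 + 26128) + (5812 - 1*12091) = 35933 + (5812 - 12091) = 35933 - 6279 = 29654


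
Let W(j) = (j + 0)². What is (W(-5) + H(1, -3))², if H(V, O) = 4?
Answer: 841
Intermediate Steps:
W(j) = j²
(W(-5) + H(1, -3))² = ((-5)² + 4)² = (25 + 4)² = 29² = 841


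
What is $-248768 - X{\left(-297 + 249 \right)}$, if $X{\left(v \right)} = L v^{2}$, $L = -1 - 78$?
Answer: $-66752$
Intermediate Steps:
$L = -79$
$X{\left(v \right)} = - 79 v^{2}$
$-248768 - X{\left(-297 + 249 \right)} = -248768 - - 79 \left(-297 + 249\right)^{2} = -248768 - - 79 \left(-48\right)^{2} = -248768 - \left(-79\right) 2304 = -248768 - -182016 = -248768 + 182016 = -66752$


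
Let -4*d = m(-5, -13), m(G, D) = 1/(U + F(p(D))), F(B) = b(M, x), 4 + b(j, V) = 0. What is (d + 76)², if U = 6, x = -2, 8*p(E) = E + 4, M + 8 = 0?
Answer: 368449/64 ≈ 5757.0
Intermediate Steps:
M = -8 (M = -8 + 0 = -8)
p(E) = ½ + E/8 (p(E) = (E + 4)/8 = (4 + E)/8 = ½ + E/8)
b(j, V) = -4 (b(j, V) = -4 + 0 = -4)
F(B) = -4
m(G, D) = ½ (m(G, D) = 1/(6 - 4) = 1/2 = ½)
d = -⅛ (d = -¼*½ = -⅛ ≈ -0.12500)
(d + 76)² = (-⅛ + 76)² = (607/8)² = 368449/64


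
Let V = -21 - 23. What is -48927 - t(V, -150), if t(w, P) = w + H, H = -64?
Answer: -48819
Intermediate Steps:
V = -44
t(w, P) = -64 + w (t(w, P) = w - 64 = -64 + w)
-48927 - t(V, -150) = -48927 - (-64 - 44) = -48927 - 1*(-108) = -48927 + 108 = -48819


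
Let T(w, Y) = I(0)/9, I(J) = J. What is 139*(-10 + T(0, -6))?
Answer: -1390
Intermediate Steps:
T(w, Y) = 0 (T(w, Y) = 0/9 = 0*(⅑) = 0)
139*(-10 + T(0, -6)) = 139*(-10 + 0) = 139*(-10) = -1390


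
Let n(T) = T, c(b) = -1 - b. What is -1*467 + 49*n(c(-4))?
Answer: -320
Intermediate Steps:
-1*467 + 49*n(c(-4)) = -1*467 + 49*(-1 - 1*(-4)) = -467 + 49*(-1 + 4) = -467 + 49*3 = -467 + 147 = -320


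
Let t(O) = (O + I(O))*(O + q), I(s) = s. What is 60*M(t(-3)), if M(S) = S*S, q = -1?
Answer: 34560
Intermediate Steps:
t(O) = 2*O*(-1 + O) (t(O) = (O + O)*(O - 1) = (2*O)*(-1 + O) = 2*O*(-1 + O))
M(S) = S**2
60*M(t(-3)) = 60*(2*(-3)*(-1 - 3))**2 = 60*(2*(-3)*(-4))**2 = 60*24**2 = 60*576 = 34560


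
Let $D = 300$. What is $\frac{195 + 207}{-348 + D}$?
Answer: $- \frac{67}{8} \approx -8.375$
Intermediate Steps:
$\frac{195 + 207}{-348 + D} = \frac{195 + 207}{-348 + 300} = \frac{402}{-48} = 402 \left(- \frac{1}{48}\right) = - \frac{67}{8}$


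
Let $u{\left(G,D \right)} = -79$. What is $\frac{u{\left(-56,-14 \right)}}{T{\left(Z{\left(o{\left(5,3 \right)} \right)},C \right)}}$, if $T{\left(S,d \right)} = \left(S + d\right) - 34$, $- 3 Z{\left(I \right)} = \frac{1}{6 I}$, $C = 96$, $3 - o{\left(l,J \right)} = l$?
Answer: $- \frac{2844}{2233} \approx -1.2736$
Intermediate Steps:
$o{\left(l,J \right)} = 3 - l$
$Z{\left(I \right)} = - \frac{1}{18 I}$ ($Z{\left(I \right)} = - \frac{\frac{1}{6} \frac{1}{I}}{3} = - \frac{1}{18 I}$)
$T{\left(S,d \right)} = -34 + S + d$
$\frac{u{\left(-56,-14 \right)}}{T{\left(Z{\left(o{\left(5,3 \right)} \right)},C \right)}} = - \frac{79}{-34 - \frac{1}{18 \left(3 - 5\right)} + 96} = - \frac{79}{-34 - \frac{1}{18 \left(-2\right)} + 96} = - \frac{79}{-34 - - \frac{1}{36} + 96} = - \frac{79}{-34 + \frac{1}{36} + 96} = - \frac{79}{\frac{2233}{36}} = \left(-79\right) \frac{36}{2233} = - \frac{2844}{2233}$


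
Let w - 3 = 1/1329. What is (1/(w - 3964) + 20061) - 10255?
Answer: 51620430079/5264168 ≈ 9806.0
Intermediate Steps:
w = 3988/1329 (w = 3 + 1/1329 = 3988/1329 ≈ 3.0008)
(1/(w - 3964) + 20061) - 10255 = (1/(3988/1329 - 3964) + 20061) - 10255 = (1/(-5264168/1329) + 20061) - 10255 = (-1329/5264168 + 20061) - 10255 = 105604472919/5264168 - 10255 = 51620430079/5264168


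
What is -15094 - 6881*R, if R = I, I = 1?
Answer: -21975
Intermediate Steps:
R = 1
-15094 - 6881*R = -15094 - 6881*1 = -15094 - 6881 = -21975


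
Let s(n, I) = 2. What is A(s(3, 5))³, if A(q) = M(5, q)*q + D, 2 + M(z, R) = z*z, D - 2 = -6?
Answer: 74088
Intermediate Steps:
D = -4 (D = 2 - 6 = -4)
M(z, R) = -2 + z² (M(z, R) = -2 + z*z = -2 + z²)
A(q) = -4 + 23*q (A(q) = (-2 + 5²)*q - 4 = (-2 + 25)*q - 4 = 23*q - 4 = -4 + 23*q)
A(s(3, 5))³ = (-4 + 23*2)³ = (-4 + 46)³ = 42³ = 74088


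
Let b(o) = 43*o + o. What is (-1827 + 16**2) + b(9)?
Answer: -1175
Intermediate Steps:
b(o) = 44*o
(-1827 + 16**2) + b(9) = (-1827 + 16**2) + 44*9 = (-1827 + 256) + 396 = -1571 + 396 = -1175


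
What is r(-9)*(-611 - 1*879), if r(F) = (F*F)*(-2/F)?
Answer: -26820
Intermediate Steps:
r(F) = -2*F (r(F) = F**2*(-2/F) = -2*F)
r(-9)*(-611 - 1*879) = (-2*(-9))*(-611 - 1*879) = 18*(-611 - 879) = 18*(-1490) = -26820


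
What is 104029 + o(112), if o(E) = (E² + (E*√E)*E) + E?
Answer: 116685 + 50176*√7 ≈ 2.4944e+5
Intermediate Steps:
o(E) = E + E² + E^(5/2) (o(E) = (E² + E^(3/2)*E) + E = (E² + E^(5/2)) + E = E + E² + E^(5/2))
104029 + o(112) = 104029 + (112 + 112² + 112^(5/2)) = 104029 + (112 + 12544 + 50176*√7) = 104029 + (12656 + 50176*√7) = 116685 + 50176*√7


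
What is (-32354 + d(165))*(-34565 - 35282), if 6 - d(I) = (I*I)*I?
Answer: 316020865631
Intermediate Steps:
d(I) = 6 - I³ (d(I) = 6 - I*I*I = 6 - I²*I = 6 - I³)
(-32354 + d(165))*(-34565 - 35282) = (-32354 + (6 - 1*165³))*(-34565 - 35282) = (-32354 + (6 - 1*4492125))*(-69847) = (-32354 + (6 - 4492125))*(-69847) = (-32354 - 4492119)*(-69847) = -4524473*(-69847) = 316020865631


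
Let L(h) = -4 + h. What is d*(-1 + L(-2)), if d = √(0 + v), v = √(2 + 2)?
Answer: -7*√2 ≈ -9.8995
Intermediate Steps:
v = 2 (v = √4 = 2)
d = √2 (d = √(0 + 2) = √2 ≈ 1.4142)
d*(-1 + L(-2)) = √2*(-1 + (-4 - 2)) = √2*(-1 - 6) = √2*(-7) = -7*√2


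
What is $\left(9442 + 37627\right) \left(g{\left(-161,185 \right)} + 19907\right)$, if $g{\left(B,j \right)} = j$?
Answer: $945710348$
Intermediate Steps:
$\left(9442 + 37627\right) \left(g{\left(-161,185 \right)} + 19907\right) = \left(9442 + 37627\right) \left(185 + 19907\right) = 47069 \cdot 20092 = 945710348$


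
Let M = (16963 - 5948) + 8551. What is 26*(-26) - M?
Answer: -20242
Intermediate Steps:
M = 19566 (M = 11015 + 8551 = 19566)
26*(-26) - M = 26*(-26) - 1*19566 = -676 - 19566 = -20242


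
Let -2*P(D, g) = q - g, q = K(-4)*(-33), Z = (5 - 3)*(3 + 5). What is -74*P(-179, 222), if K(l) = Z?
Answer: -27750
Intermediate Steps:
Z = 16 (Z = 2*8 = 16)
K(l) = 16
q = -528 (q = 16*(-33) = -528)
P(D, g) = 264 + g/2 (P(D, g) = -(-528 - g)/2 = 264 + g/2)
-74*P(-179, 222) = -74*(264 + (1/2)*222) = -74*(264 + 111) = -74*375 = -27750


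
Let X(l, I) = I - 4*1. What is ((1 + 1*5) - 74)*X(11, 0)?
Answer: 272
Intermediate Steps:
X(l, I) = -4 + I (X(l, I) = I - 4 = -4 + I)
((1 + 1*5) - 74)*X(11, 0) = ((1 + 1*5) - 74)*(-4 + 0) = ((1 + 5) - 74)*(-4) = (6 - 74)*(-4) = -68*(-4) = 272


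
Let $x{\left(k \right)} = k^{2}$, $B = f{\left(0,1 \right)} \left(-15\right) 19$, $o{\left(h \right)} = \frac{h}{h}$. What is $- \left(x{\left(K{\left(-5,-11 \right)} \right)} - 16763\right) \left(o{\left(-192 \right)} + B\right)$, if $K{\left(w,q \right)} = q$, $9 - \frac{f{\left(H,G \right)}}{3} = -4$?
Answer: $-184959188$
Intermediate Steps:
$f{\left(H,G \right)} = 39$ ($f{\left(H,G \right)} = 27 - -12 = 27 + 12 = 39$)
$o{\left(h \right)} = 1$
$B = -11115$ ($B = 39 \left(-15\right) 19 = \left(-585\right) 19 = -11115$)
$- \left(x{\left(K{\left(-5,-11 \right)} \right)} - 16763\right) \left(o{\left(-192 \right)} + B\right) = - \left(\left(-11\right)^{2} - 16763\right) \left(1 - 11115\right) = - \left(121 - 16763\right) \left(-11114\right) = - \left(-16642\right) \left(-11114\right) = \left(-1\right) 184959188 = -184959188$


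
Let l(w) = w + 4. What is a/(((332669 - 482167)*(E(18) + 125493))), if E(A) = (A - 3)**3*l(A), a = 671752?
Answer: -335876/14930589507 ≈ -2.2496e-5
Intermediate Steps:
l(w) = 4 + w
E(A) = (-3 + A)**3*(4 + A) (E(A) = (A - 3)**3*(4 + A) = (-3 + A)**3*(4 + A))
a/(((332669 - 482167)*(E(18) + 125493))) = 671752/(((332669 - 482167)*((-3 + 18)**3*(4 + 18) + 125493))) = 671752/((-149498*(15**3*22 + 125493))) = 671752/((-149498*(3375*22 + 125493))) = 671752/((-149498*(74250 + 125493))) = 671752/((-149498*199743)) = 671752/(-29861179014) = 671752*(-1/29861179014) = -335876/14930589507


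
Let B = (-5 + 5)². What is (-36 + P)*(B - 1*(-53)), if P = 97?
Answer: 3233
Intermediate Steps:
B = 0 (B = 0² = 0)
(-36 + P)*(B - 1*(-53)) = (-36 + 97)*(0 - 1*(-53)) = 61*(0 + 53) = 61*53 = 3233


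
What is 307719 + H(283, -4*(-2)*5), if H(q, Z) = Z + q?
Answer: 308042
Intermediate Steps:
307719 + H(283, -4*(-2)*5) = 307719 + (-4*(-2)*5 + 283) = 307719 + (8*5 + 283) = 307719 + (40 + 283) = 307719 + 323 = 308042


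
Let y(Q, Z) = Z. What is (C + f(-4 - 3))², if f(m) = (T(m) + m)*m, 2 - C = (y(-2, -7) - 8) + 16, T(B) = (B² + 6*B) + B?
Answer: 2500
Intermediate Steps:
T(B) = B² + 7*B
C = 1 (C = 2 - ((-7 - 8) + 16) = 2 - (-15 + 16) = 2 - 1*1 = 2 - 1 = 1)
f(m) = m*(m + m*(7 + m)) (f(m) = (m*(7 + m) + m)*m = (m + m*(7 + m))*m = m*(m + m*(7 + m)))
(C + f(-4 - 3))² = (1 + (-4 - 3)²*(8 + (-4 - 3)))² = (1 + (-7)²*(8 - 7))² = (1 + 49*1)² = (1 + 49)² = 50² = 2500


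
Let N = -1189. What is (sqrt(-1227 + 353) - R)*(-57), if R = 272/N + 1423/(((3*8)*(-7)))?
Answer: -33015217/66584 - 57*I*sqrt(874) ≈ -495.84 - 1685.1*I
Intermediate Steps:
R = -1737643/199752 (R = 272/(-1189) + 1423/(((3*8)*(-7))) = 272*(-1/1189) + 1423/((24*(-7))) = -272/1189 + 1423/(-168) = -272/1189 + 1423*(-1/168) = -272/1189 - 1423/168 = -1737643/199752 ≈ -8.6990)
(sqrt(-1227 + 353) - R)*(-57) = (sqrt(-1227 + 353) - 1*(-1737643/199752))*(-57) = (sqrt(-874) + 1737643/199752)*(-57) = (I*sqrt(874) + 1737643/199752)*(-57) = (1737643/199752 + I*sqrt(874))*(-57) = -33015217/66584 - 57*I*sqrt(874)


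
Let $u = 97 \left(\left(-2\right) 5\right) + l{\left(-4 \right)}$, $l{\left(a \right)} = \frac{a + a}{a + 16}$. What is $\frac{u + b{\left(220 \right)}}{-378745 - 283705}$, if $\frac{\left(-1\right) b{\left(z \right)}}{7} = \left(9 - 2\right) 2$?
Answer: $\frac{1603}{993675} \approx 0.0016132$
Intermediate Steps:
$b{\left(z \right)} = -98$ ($b{\left(z \right)} = - 7 \left(9 - 2\right) 2 = - 7 \cdot 7 \cdot 2 = \left(-7\right) 14 = -98$)
$l{\left(a \right)} = \frac{2 a}{16 + a}$
$u = - \frac{2912}{3}$ ($u = 97 \left(\left(-2\right) 5\right) + 2 \left(-4\right) \frac{1}{16 - 4} = 97 \left(-10\right) + 2 \left(-4\right) \frac{1}{12} = -970 + 2 \left(-4\right) \frac{1}{12} = -970 - \frac{2}{3} = - \frac{2912}{3} \approx -970.67$)
$\frac{u + b{\left(220 \right)}}{-378745 - 283705} = \frac{- \frac{2912}{3} - 98}{-378745 - 283705} = - \frac{3206}{3 \left(-662450\right)} = \left(- \frac{3206}{3}\right) \left(- \frac{1}{662450}\right) = \frac{1603}{993675}$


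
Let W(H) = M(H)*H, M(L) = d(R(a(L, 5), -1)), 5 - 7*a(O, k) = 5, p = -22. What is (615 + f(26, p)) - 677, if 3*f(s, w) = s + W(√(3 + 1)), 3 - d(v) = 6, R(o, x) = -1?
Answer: -166/3 ≈ -55.333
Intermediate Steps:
a(O, k) = 0 (a(O, k) = 5/7 - ⅐*5 = 5/7 - 5/7 = 0)
d(v) = -3 (d(v) = 3 - 1*6 = 3 - 6 = -3)
M(L) = -3
W(H) = -3*H
f(s, w) = -2 + s/3 (f(s, w) = (s - 3*√(3 + 1))/3 = (s - 3*√4)/3 = (s - 3*2)/3 = (s - 6)/3 = (-6 + s)/3 = -2 + s/3)
(615 + f(26, p)) - 677 = (615 + (-2 + (⅓)*26)) - 677 = (615 + (-2 + 26/3)) - 677 = (615 + 20/3) - 677 = 1865/3 - 677 = -166/3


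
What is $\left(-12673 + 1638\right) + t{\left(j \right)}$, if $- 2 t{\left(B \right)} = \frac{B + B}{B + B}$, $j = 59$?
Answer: $- \frac{22071}{2} \approx -11036.0$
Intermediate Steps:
$t{\left(B \right)} = - \frac{1}{2}$ ($t{\left(B \right)} = - \frac{\left(B + B\right) \frac{1}{B + B}}{2} = - \frac{2 B \frac{1}{2 B}}{2} = \left(- \frac{1}{2}\right) 1 = - \frac{1}{2}$)
$\left(-12673 + 1638\right) + t{\left(j \right)} = \left(-12673 + 1638\right) - \frac{1}{2} = -11035 - \frac{1}{2} = - \frac{22071}{2}$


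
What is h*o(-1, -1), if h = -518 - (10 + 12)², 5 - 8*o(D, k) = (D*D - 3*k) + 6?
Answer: 2505/4 ≈ 626.25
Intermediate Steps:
o(D, k) = -⅛ - D²/8 + 3*k/8 (o(D, k) = 5/8 - ((D*D - 3*k) + 6)/8 = 5/8 - ((D² - 3*k) + 6)/8 = 5/8 - (6 + D² - 3*k)/8 = 5/8 + (-¾ - D²/8 + 3*k/8) = -⅛ - D²/8 + 3*k/8)
h = -1002 (h = -518 - 1*22² = -518 - 1*484 = -518 - 484 = -1002)
h*o(-1, -1) = -1002*(-⅛ - ⅛*(-1)² + (3/8)*(-1)) = -1002*(-⅛ - ⅛*1 - 3/8) = -1002*(-⅛ - ⅛ - 3/8) = -1002*(-5/8) = 2505/4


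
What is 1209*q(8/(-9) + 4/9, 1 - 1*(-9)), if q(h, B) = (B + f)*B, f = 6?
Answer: 193440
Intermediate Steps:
q(h, B) = B*(6 + B) (q(h, B) = (B + 6)*B = (6 + B)*B = B*(6 + B))
1209*q(8/(-9) + 4/9, 1 - 1*(-9)) = 1209*((1 - 1*(-9))*(6 + (1 - 1*(-9)))) = 1209*((1 + 9)*(6 + (1 + 9))) = 1209*(10*(6 + 10)) = 1209*(10*16) = 1209*160 = 193440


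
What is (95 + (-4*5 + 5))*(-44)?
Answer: -3520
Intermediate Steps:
(95 + (-4*5 + 5))*(-44) = (95 + (-20 + 5))*(-44) = (95 - 15)*(-44) = 80*(-44) = -3520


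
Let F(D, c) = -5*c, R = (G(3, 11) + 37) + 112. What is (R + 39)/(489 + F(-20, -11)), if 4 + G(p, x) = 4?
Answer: 47/136 ≈ 0.34559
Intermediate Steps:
G(p, x) = 0 (G(p, x) = -4 + 4 = 0)
R = 149 (R = (0 + 37) + 112 = 37 + 112 = 149)
(R + 39)/(489 + F(-20, -11)) = (149 + 39)/(489 - 5*(-11)) = 188/(489 + 55) = 188/544 = 188*(1/544) = 47/136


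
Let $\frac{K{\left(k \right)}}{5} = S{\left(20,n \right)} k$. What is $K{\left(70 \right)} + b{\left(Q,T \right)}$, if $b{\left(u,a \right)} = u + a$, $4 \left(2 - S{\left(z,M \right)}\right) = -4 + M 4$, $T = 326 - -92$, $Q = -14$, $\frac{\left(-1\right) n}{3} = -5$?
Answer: $-3796$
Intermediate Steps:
$n = 15$ ($n = \left(-3\right) \left(-5\right) = 15$)
$T = 418$ ($T = 326 + 92 = 418$)
$S{\left(z,M \right)} = 3 - M$ ($S{\left(z,M \right)} = 2 - \frac{-4 + M 4}{4} = 2 - \frac{-4 + 4 M}{4} = 2 - \left(-1 + M\right) = 3 - M$)
$K{\left(k \right)} = - 60 k$ ($K{\left(k \right)} = 5 \left(3 - 15\right) k = 5 \left(- 12 k\right) = - 60 k$)
$b{\left(u,a \right)} = a + u$
$K{\left(70 \right)} + b{\left(Q,T \right)} = \left(-60\right) 70 + \left(418 - 14\right) = -4200 + 404 = -3796$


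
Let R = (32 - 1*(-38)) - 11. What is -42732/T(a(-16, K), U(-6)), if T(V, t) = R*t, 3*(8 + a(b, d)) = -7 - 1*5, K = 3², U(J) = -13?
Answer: 42732/767 ≈ 55.713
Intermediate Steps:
K = 9
a(b, d) = -12 (a(b, d) = -8 + (-7 - 1*5)/3 = -8 + (-7 - 5)/3 = -8 + (⅓)*(-12) = -8 - 4 = -12)
R = 59 (R = (32 + 38) - 11 = 70 - 11 = 59)
T(V, t) = 59*t
-42732/T(a(-16, K), U(-6)) = -42732/(59*(-13)) = -42732/(-767) = -42732*(-1/767) = 42732/767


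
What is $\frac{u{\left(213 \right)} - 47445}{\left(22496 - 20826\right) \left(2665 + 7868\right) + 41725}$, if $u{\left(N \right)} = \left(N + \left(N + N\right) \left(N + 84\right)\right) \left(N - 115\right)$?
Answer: $\frac{2474517}{3526367} \approx 0.70172$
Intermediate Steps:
$u{\left(N \right)} = \left(-115 + N\right) \left(N + 2 N \left(84 + N\right)\right)$ ($u{\left(N \right)} = \left(N + 2 N \left(84 + N\right)\right) \left(-115 + N\right) = \left(-115 + N\right) \left(N + 2 N \left(84 + N\right)\right)$)
$\frac{u{\left(213 \right)} - 47445}{\left(22496 - 20826\right) \left(2665 + 7868\right) + 41725} = \frac{213 \left(-19435 - 12993 + 2 \cdot 213^{2}\right) - 47445}{\left(22496 - 20826\right) \left(2665 + 7868\right) + 41725} = \frac{213 \left(-19435 - 12993 + 2 \cdot 45369\right) - 47445}{1670 \cdot 10533 + 41725} = \frac{213 \left(-19435 - 12993 + 90738\right) - 47445}{17590110 + 41725} = \frac{213 \cdot 58310 - 47445}{17631835} = \left(12420030 - 47445\right) \frac{1}{17631835} = 12372585 \cdot \frac{1}{17631835} = \frac{2474517}{3526367}$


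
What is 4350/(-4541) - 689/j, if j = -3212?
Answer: -10843451/14585692 ≈ -0.74343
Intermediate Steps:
4350/(-4541) - 689/j = 4350/(-4541) - 689/(-3212) = 4350*(-1/4541) - 689*(-1/3212) = -4350/4541 + 689/3212 = -10843451/14585692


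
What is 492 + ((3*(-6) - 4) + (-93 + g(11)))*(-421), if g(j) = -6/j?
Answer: 540503/11 ≈ 49137.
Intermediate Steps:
492 + ((3*(-6) - 4) + (-93 + g(11)))*(-421) = 492 + ((3*(-6) - 4) + (-93 - 6/11))*(-421) = 492 + ((-18 - 4) + (-93 - 6*1/11))*(-421) = 492 + (-22 + (-93 - 6/11))*(-421) = 492 + (-22 - 1029/11)*(-421) = 492 - 1271/11*(-421) = 492 + 535091/11 = 540503/11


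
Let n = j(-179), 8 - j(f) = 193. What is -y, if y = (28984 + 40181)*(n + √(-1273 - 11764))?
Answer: 12795525 - 69165*I*√13037 ≈ 1.2796e+7 - 7.8972e+6*I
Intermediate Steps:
j(f) = -185 (j(f) = 8 - 1*193 = 8 - 193 = -185)
n = -185
y = -12795525 + 69165*I*√13037 (y = (28984 + 40181)*(-185 + √(-1273 - 11764)) = 69165*(-185 + √(-13037)) = 69165*(-185 + I*√13037) = -12795525 + 69165*I*√13037 ≈ -1.2796e+7 + 7.8972e+6*I)
-y = -(-12795525 + 69165*I*√13037) = 12795525 - 69165*I*√13037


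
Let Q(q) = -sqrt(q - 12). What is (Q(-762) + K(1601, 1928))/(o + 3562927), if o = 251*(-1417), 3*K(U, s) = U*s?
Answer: 771682/2405445 - 3*I*sqrt(86)/3207260 ≈ 0.32081 - 8.6743e-6*I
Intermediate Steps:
K(U, s) = U*s/3 (K(U, s) = (U*s)/3 = U*s/3)
Q(q) = -sqrt(-12 + q)
o = -355667
(Q(-762) + K(1601, 1928))/(o + 3562927) = (-sqrt(-12 - 762) + (1/3)*1601*1928)/(-355667 + 3562927) = (-sqrt(-774) + 3086728/3)/3207260 = (-3*I*sqrt(86) + 3086728/3)*(1/3207260) = (3086728/3 - 3*I*sqrt(86))*(1/3207260) = 771682/2405445 - 3*I*sqrt(86)/3207260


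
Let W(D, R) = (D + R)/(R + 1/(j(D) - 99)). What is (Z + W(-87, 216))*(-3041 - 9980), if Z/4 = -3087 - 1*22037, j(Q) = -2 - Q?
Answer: 3955748575642/3023 ≈ 1.3086e+9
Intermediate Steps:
Z = -100496 (Z = 4*(-3087 - 1*22037) = 4*(-3087 - 22037) = 4*(-25124) = -100496)
W(D, R) = (D + R)/(R + 1/(-101 - D)) (W(D, R) = (D + R)/(R + 1/((-2 - D) - 99)) = (D + R)/(R + 1/(-101 - D)))
(Z + W(-87, 216))*(-3041 - 9980) = (-100496 + ((-87)² + 101*(-87) + 101*216 - 87*216)/(-1 + 101*216 - 87*216))*(-3041 - 9980) = (-100496 + (7569 - 8787 + 21816 - 18792)/(-1 + 21816 - 18792))*(-13021) = (-100496 + 1806/3023)*(-13021) = -303797602/3023*(-13021) = 3955748575642/3023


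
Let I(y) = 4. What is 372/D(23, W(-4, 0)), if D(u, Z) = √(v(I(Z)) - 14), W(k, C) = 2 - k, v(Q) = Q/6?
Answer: -93*I*√30/5 ≈ -101.88*I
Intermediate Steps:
v(Q) = Q/6 (v(Q) = Q*(⅙) = Q/6)
D(u, Z) = 2*I*√30/3 (D(u, Z) = √((⅙)*4 - 14) = √(⅔ - 14) = √(-40/3) = 2*I*√30/3)
372/D(23, W(-4, 0)) = 372/((2*I*√30/3)) = 372*(-I*√30/20) = -93*I*√30/5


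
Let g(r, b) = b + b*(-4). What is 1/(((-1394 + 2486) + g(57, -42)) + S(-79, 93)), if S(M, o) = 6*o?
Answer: 1/1776 ≈ 0.00056306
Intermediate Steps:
g(r, b) = -3*b (g(r, b) = b - 4*b = -3*b)
1/(((-1394 + 2486) + g(57, -42)) + S(-79, 93)) = 1/(((-1394 + 2486) - 3*(-42)) + 6*93) = 1/((1092 + 126) + 558) = 1/(1218 + 558) = 1/1776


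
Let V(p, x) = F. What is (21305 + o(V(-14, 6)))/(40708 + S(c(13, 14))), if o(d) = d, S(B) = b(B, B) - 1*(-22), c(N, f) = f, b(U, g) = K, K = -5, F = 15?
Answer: 4264/8145 ≈ 0.52351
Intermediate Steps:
V(p, x) = 15
b(U, g) = -5
S(B) = 17 (S(B) = -5 - 1*(-22) = -5 + 22 = 17)
(21305 + o(V(-14, 6)))/(40708 + S(c(13, 14))) = (21305 + 15)/(40708 + 17) = 21320/40725 = 21320*(1/40725) = 4264/8145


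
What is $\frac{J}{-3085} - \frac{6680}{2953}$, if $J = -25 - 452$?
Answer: $- \frac{19199219}{9110005} \approx -2.1075$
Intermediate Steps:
$J = -477$ ($J = -25 - 452 = -477$)
$\frac{J}{-3085} - \frac{6680}{2953} = - \frac{477}{-3085} - \frac{6680}{2953} = \left(-477\right) \left(- \frac{1}{3085}\right) - \frac{6680}{2953} = \frac{477}{3085} - \frac{6680}{2953} = - \frac{19199219}{9110005}$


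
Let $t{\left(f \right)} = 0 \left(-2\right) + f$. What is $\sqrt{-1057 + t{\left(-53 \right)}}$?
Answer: $i \sqrt{1110} \approx 33.317 i$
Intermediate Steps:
$t{\left(f \right)} = f$ ($t{\left(f \right)} = 0 + f = f$)
$\sqrt{-1057 + t{\left(-53 \right)}} = \sqrt{-1057 - 53} = \sqrt{-1110} = i \sqrt{1110}$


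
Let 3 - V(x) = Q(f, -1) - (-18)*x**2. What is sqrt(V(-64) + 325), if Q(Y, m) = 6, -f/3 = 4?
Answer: 17*I*sqrt(254) ≈ 270.94*I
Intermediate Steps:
f = -12 (f = -3*4 = -12)
V(x) = -3 - 18*x**2 (V(x) = 3 - (6 - (-18)*x**2) = 3 - (6 + 18*x**2) = 3 + (-6 - 18*x**2) = -3 - 18*x**2)
sqrt(V(-64) + 325) = sqrt((-3 - 18*(-64)**2) + 325) = sqrt((-3 - 18*4096) + 325) = sqrt((-3 - 73728) + 325) = sqrt(-73731 + 325) = sqrt(-73406) = 17*I*sqrt(254)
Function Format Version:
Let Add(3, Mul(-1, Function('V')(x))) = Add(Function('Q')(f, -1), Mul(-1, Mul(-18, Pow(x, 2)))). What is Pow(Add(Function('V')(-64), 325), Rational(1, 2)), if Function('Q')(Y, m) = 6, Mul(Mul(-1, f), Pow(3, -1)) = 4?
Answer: Mul(17, I, Pow(254, Rational(1, 2))) ≈ Mul(270.94, I)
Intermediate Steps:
f = -12 (f = Mul(-3, 4) = -12)
Function('V')(x) = Add(-3, Mul(-18, Pow(x, 2))) (Function('V')(x) = Add(3, Mul(-1, Add(6, Mul(-1, Mul(-18, Pow(x, 2)))))) = Add(3, Mul(-1, Add(6, Mul(18, Pow(x, 2))))) = Add(3, Add(-6, Mul(-18, Pow(x, 2)))) = Add(-3, Mul(-18, Pow(x, 2))))
Pow(Add(Function('V')(-64), 325), Rational(1, 2)) = Pow(Add(Add(-3, Mul(-18, Pow(-64, 2))), 325), Rational(1, 2)) = Pow(Add(Add(-3, Mul(-18, 4096)), 325), Rational(1, 2)) = Pow(Add(Add(-3, -73728), 325), Rational(1, 2)) = Pow(Add(-73731, 325), Rational(1, 2)) = Pow(-73406, Rational(1, 2)) = Mul(17, I, Pow(254, Rational(1, 2)))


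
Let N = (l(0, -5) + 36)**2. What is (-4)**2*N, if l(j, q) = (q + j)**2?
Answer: 59536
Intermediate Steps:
l(j, q) = (j + q)**2
N = 3721 (N = ((0 - 5)**2 + 36)**2 = ((-5)**2 + 36)**2 = (25 + 36)**2 = 61**2 = 3721)
(-4)**2*N = (-4)**2*3721 = 16*3721 = 59536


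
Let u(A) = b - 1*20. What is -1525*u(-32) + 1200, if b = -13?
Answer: 51525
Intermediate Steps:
u(A) = -33 (u(A) = -13 - 1*20 = -13 - 20 = -33)
-1525*u(-32) + 1200 = -1525*(-33) + 1200 = 50325 + 1200 = 51525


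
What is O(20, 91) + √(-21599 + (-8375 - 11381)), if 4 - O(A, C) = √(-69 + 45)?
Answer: 4 - 2*I*√6 + 3*I*√4595 ≈ 4.0 + 198.46*I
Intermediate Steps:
O(A, C) = 4 - 2*I*√6 (O(A, C) = 4 - √(-69 + 45) = 4 - √(-24) = 4 - 2*I*√6)
O(20, 91) + √(-21599 + (-8375 - 11381)) = (4 - 2*I*√6) + √(-21599 + (-8375 - 11381)) = (4 - 2*I*√6) + √(-21599 - 19756) = (4 - 2*I*√6) + √(-41355) = (4 - 2*I*√6) + 3*I*√4595 = 4 - 2*I*√6 + 3*I*√4595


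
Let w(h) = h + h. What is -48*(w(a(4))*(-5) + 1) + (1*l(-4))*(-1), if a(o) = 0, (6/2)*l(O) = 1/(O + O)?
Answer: -1151/24 ≈ -47.958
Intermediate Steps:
l(O) = 1/(6*O) (l(O) = 1/(3*(O + O)) = 1/(3*((2*O))) = (1/(2*O))/3 = 1/(6*O))
w(h) = 2*h
-48*(w(a(4))*(-5) + 1) + (1*l(-4))*(-1) = -48*((2*0)*(-5) + 1) + (1*((⅙)/(-4)))*(-1) = -48*(0*(-5) + 1) + (1*((⅙)*(-¼)))*(-1) = -48*(0 + 1) + (1*(-1/24))*(-1) = -48*1 - 1/24*(-1) = -48 + 1/24 = -1151/24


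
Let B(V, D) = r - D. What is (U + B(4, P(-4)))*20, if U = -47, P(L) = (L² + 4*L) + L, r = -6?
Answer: -980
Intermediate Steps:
P(L) = L² + 5*L
B(V, D) = -6 - D
(U + B(4, P(-4)))*20 = (-47 + (-6 - (-4)*(5 - 4)))*20 = (-47 + (-6 - (-4)))*20 = (-47 + (-6 - 1*(-4)))*20 = (-47 + (-6 + 4))*20 = (-47 - 2)*20 = -49*20 = -980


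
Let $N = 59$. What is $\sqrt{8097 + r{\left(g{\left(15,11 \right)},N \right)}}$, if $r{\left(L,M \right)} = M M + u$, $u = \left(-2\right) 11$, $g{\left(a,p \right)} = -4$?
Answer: $6 \sqrt{321} \approx 107.5$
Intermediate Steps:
$u = -22$
$r{\left(L,M \right)} = -22 + M^{2}$ ($r{\left(L,M \right)} = M M - 22 = M^{2} - 22 = -22 + M^{2}$)
$\sqrt{8097 + r{\left(g{\left(15,11 \right)},N \right)}} = \sqrt{8097 - \left(22 - 59^{2}\right)} = \sqrt{8097 + \left(-22 + 3481\right)} = \sqrt{8097 + 3459} = \sqrt{11556} = 6 \sqrt{321}$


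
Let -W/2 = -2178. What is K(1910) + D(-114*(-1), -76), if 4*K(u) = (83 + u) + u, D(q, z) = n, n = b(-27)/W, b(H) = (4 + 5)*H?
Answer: 118059/121 ≈ 975.69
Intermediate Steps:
W = 4356 (W = -2*(-2178) = 4356)
b(H) = 9*H
n = -27/484 (n = (9*(-27))/4356 = -243*1/4356 = -27/484 ≈ -0.055785)
D(q, z) = -27/484
K(u) = 83/4 + u/2 (K(u) = ((83 + u) + u)/4 = (83 + 2*u)/4 = 83/4 + u/2)
K(1910) + D(-114*(-1), -76) = (83/4 + (½)*1910) - 27/484 = (83/4 + 955) - 27/484 = 3903/4 - 27/484 = 118059/121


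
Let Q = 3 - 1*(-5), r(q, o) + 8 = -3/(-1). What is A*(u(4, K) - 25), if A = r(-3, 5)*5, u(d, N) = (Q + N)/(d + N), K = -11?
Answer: 4300/7 ≈ 614.29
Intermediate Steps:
r(q, o) = -5 (r(q, o) = -8 - 3/(-1) = -8 - 3*(-1) = -8 + 3 = -5)
Q = 8 (Q = 3 + 5 = 8)
u(d, N) = (8 + N)/(N + d) (u(d, N) = (8 + N)/(d + N) = (8 + N)/(N + d))
A = -25 (A = -5*5 = -25)
A*(u(4, K) - 25) = -25*((8 - 11)/(-11 + 4) - 25) = -25*(-3/(-7) - 25) = -25*(-⅐*(-3) - 25) = -25*(3/7 - 25) = -25*(-172/7) = 4300/7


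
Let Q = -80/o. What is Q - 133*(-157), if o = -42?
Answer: 438541/21 ≈ 20883.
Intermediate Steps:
Q = 40/21 (Q = -80/(-42) = -80*(-1/42) = 40/21 ≈ 1.9048)
Q - 133*(-157) = 40/21 - 133*(-157) = 40/21 + 20881 = 438541/21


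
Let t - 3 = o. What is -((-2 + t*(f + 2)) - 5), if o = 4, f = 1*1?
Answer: -14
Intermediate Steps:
f = 1
t = 7 (t = 3 + 4 = 7)
-((-2 + t*(f + 2)) - 5) = -((-2 + 7*(1 + 2)) - 5) = -((-2 + 7*3) - 5) = -((-2 + 21) - 5) = -(19 - 5) = -1*14 = -14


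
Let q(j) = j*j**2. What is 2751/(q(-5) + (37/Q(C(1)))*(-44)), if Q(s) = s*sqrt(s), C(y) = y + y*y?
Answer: 343875/315673 - 1119657*sqrt(2)/315673 ≈ -3.9267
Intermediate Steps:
C(y) = y + y**2
q(j) = j**3
Q(s) = s**(3/2)
2751/(q(-5) + (37/Q(C(1)))*(-44)) = 2751/((-5)**3 + (37/((1*(1 + 1))**(3/2)))*(-44)) = 2751/(-125 + (37/((1*2)**(3/2)))*(-44)) = 2751/(-125 + (37/(2**(3/2)))*(-44)) = 2751/(-125 + (37/((2*sqrt(2))))*(-44)) = 2751/(-125 + (37*(sqrt(2)/4))*(-44)) = 2751/(-125 + (37*sqrt(2)/4)*(-44)) = 2751/(-125 - 407*sqrt(2))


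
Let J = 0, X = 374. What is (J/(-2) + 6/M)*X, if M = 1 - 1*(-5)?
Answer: 374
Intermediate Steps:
M = 6 (M = 1 + 5 = 6)
(J/(-2) + 6/M)*X = (0/(-2) + 6/6)*374 = (0*(-½) + 6*(⅙))*374 = (0 + 1)*374 = 1*374 = 374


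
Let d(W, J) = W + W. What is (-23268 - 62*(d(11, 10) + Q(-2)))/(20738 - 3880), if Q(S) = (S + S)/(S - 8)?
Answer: -61642/42145 ≈ -1.4626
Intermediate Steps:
d(W, J) = 2*W
Q(S) = 2*S/(-8 + S) (Q(S) = (2*S)/(-8 + S) = 2*S/(-8 + S))
(-23268 - 62*(d(11, 10) + Q(-2)))/(20738 - 3880) = (-23268 - 62*(2*11 + 2*(-2)/(-8 - 2)))/(20738 - 3880) = (-23268 - 62*(22 + 2*(-2)/(-10)))/16858 = (-23268 - 62*(22 + 2*(-2)*(-⅒)))*(1/16858) = (-23268 - 62*(22 + ⅖))*(1/16858) = (-23268 - 62*112/5)*(1/16858) = (-23268 - 6944/5)*(1/16858) = -123284/5*1/16858 = -61642/42145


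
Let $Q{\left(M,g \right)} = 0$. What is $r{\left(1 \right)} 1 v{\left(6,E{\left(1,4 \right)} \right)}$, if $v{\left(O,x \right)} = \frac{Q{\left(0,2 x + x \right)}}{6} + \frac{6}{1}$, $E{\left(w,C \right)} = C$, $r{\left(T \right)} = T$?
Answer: $6$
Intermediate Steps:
$v{\left(O,x \right)} = 6$ ($v{\left(O,x \right)} = \frac{0}{6} + \frac{6}{1} = 0 \cdot \frac{1}{6} + 6 \cdot 1 = 0 + 6 = 6$)
$r{\left(1 \right)} 1 v{\left(6,E{\left(1,4 \right)} \right)} = 1 \cdot 1 \cdot 6 = 1 \cdot 6 = 6$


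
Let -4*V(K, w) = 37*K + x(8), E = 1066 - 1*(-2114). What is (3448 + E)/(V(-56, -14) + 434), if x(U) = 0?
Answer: 1657/238 ≈ 6.9622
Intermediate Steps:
E = 3180 (E = 1066 + 2114 = 3180)
V(K, w) = -37*K/4 (V(K, w) = -(37*K + 0)/4 = -37*K/4)
(3448 + E)/(V(-56, -14) + 434) = (3448 + 3180)/(-37/4*(-56) + 434) = 6628/(518 + 434) = 6628/952 = 6628*(1/952) = 1657/238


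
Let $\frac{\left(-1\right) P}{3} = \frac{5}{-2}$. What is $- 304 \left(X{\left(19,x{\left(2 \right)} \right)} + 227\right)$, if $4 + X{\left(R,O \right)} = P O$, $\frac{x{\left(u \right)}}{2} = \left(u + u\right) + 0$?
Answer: $-86032$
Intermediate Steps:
$x{\left(u \right)} = 4 u$ ($x{\left(u \right)} = 2 \left(\left(u + u\right) + 0\right) = 2 \left(2 u + 0\right) = 2 \cdot 2 u = 4 u$)
$P = \frac{15}{2}$ ($P = - 3 \frac{5}{-2} = - 3 \cdot 5 \left(- \frac{1}{2}\right) = \left(-3\right) \left(- \frac{5}{2}\right) = \frac{15}{2} \approx 7.5$)
$X{\left(R,O \right)} = -4 + \frac{15 O}{2}$
$- 304 \left(X{\left(19,x{\left(2 \right)} \right)} + 227\right) = - 304 \left(\left(-4 + \frac{15 \cdot 4 \cdot 2}{2}\right) + 227\right) = - 304 \left(\left(-4 + \frac{15}{2} \cdot 8\right) + 227\right) = - 304 \left(\left(-4 + 60\right) + 227\right) = - 304 \left(56 + 227\right) = \left(-304\right) 283 = -86032$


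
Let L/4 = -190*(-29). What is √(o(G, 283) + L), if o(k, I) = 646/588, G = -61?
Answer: √38880498/42 ≈ 148.46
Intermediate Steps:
o(k, I) = 323/294 (o(k, I) = 646*(1/588) = 323/294)
L = 22040 (L = 4*(-190*(-29)) = 4*5510 = 22040)
√(o(G, 283) + L) = √(323/294 + 22040) = √(6480083/294) = √38880498/42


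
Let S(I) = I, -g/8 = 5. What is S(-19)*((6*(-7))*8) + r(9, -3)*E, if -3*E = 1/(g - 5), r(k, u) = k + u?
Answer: 287282/45 ≈ 6384.0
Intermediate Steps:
g = -40 (g = -8*5 = -40)
E = 1/135 (E = -1/(3*(-40 - 5)) = -⅓/(-45) = -⅓*(-1/45) = 1/135 ≈ 0.0074074)
S(-19)*((6*(-7))*8) + r(9, -3)*E = -19*6*(-7)*8 + (9 - 3)*(1/135) = -(-798)*8 + 6*(1/135) = -19*(-336) + 2/45 = 6384 + 2/45 = 287282/45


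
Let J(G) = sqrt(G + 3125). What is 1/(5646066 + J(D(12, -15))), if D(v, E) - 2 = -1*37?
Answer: 941011/5313010212211 - sqrt(3090)/31878061273266 ≈ 1.7711e-7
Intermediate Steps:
D(v, E) = -35 (D(v, E) = 2 - 1*37 = 2 - 37 = -35)
J(G) = sqrt(3125 + G)
1/(5646066 + J(D(12, -15))) = 1/(5646066 + sqrt(3125 - 35)) = 1/(5646066 + sqrt(3090))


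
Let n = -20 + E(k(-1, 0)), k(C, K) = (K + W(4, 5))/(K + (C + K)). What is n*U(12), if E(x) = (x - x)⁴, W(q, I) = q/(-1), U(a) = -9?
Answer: 180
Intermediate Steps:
W(q, I) = -q (W(q, I) = q*(-1) = -q)
k(C, K) = (-4 + K)/(C + 2*K) (k(C, K) = (K - 1*4)/(K + (C + K)) = (K - 4)/(C + 2*K) = (-4 + K)/(C + 2*K))
E(x) = 0 (E(x) = 0⁴ = 0)
n = -20 (n = -20 + 0 = -20)
n*U(12) = -20*(-9) = 180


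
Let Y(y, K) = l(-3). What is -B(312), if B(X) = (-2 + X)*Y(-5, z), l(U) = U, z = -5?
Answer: 930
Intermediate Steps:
Y(y, K) = -3
B(X) = 6 - 3*X (B(X) = (-2 + X)*(-3) = 6 - 3*X)
-B(312) = -(6 - 3*312) = -(6 - 936) = -1*(-930) = 930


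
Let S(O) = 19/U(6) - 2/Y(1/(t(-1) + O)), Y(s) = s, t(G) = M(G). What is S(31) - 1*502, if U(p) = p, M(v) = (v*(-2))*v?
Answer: -3341/6 ≈ -556.83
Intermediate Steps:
M(v) = -2*v² (M(v) = (-2*v)*v = -2*v²)
t(G) = -2*G²
S(O) = 43/6 - 2*O (S(O) = 19/6 - (-4 + 2*O) = 19/6 - 2*(-2 + O) = 19/6 + (4 - 2*O) = 43/6 - 2*O)
S(31) - 1*502 = (43/6 - 2*31) - 1*502 = (43/6 - 62) - 502 = -329/6 - 502 = -3341/6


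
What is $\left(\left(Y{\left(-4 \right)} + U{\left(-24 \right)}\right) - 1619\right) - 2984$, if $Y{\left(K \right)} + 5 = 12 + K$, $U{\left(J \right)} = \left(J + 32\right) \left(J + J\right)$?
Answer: $-4984$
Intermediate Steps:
$U{\left(J \right)} = 2 J \left(32 + J\right)$ ($U{\left(J \right)} = \left(32 + J\right) 2 J = 2 J \left(32 + J\right)$)
$Y{\left(K \right)} = 7 + K$ ($Y{\left(K \right)} = -5 + \left(12 + K\right) = 7 + K$)
$\left(\left(Y{\left(-4 \right)} + U{\left(-24 \right)}\right) - 1619\right) - 2984 = \left(\left(\left(7 - 4\right) + 2 \left(-24\right) \left(32 - 24\right)\right) - 1619\right) - 2984 = \left(\left(3 + 2 \left(-24\right) 8\right) - 1619\right) - 2984 = \left(\left(3 - 384\right) - 1619\right) - 2984 = \left(-381 - 1619\right) - 2984 = -2000 - 2984 = -4984$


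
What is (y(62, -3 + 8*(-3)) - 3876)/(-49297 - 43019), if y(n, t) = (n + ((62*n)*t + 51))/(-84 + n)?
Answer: -239/26376 ≈ -0.0090613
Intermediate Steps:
y(n, t) = (51 + n + 62*n*t)/(-84 + n) (y(n, t) = (n + (62*n*t + 51))/(-84 + n) = (n + (51 + 62*n*t))/(-84 + n) = (51 + n + 62*n*t)/(-84 + n))
(y(62, -3 + 8*(-3)) - 3876)/(-49297 - 43019) = ((51 + 62 + 62*62*(-3 + 8*(-3)))/(-84 + 62) - 3876)/(-49297 - 43019) = ((51 + 62 + 62*62*(-3 - 24))/(-22) - 3876)/(-92316) = (-(51 + 62 + 62*62*(-27))/22 - 3876)*(-1/92316) = (-(51 + 62 - 103788)/22 - 3876)*(-1/92316) = (-1/22*(-103675) - 3876)*(-1/92316) = (9425/2 - 3876)*(-1/92316) = (1673/2)*(-1/92316) = -239/26376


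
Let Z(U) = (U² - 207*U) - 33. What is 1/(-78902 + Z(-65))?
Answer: -1/61255 ≈ -1.6325e-5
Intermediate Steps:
Z(U) = -33 + U² - 207*U
1/(-78902 + Z(-65)) = 1/(-78902 + (-33 + (-65)² - 207*(-65))) = 1/(-78902 + (-33 + 4225 + 13455)) = 1/(-78902 + 17647) = 1/(-61255) = -1/61255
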